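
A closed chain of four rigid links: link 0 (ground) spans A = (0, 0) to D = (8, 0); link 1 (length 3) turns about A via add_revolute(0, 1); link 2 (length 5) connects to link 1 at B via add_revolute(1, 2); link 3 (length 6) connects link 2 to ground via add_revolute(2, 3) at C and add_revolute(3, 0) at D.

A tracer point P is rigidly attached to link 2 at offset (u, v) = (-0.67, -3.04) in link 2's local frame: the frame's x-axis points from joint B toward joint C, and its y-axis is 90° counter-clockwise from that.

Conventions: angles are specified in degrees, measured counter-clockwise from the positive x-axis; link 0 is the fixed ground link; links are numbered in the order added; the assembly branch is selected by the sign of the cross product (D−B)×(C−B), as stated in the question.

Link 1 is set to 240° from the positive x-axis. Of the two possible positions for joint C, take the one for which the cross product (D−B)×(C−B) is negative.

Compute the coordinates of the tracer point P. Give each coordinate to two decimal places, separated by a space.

A=(0,0), D=(8.00,0)
B = A + 3.00·(cos240°, sin240°) = (-1.5000, -2.5981)
|BD| = 9.8489
circle(B,5.00) ∩ circle(D,6.00): a=4.3660, h=2.4368
  candidates: C₊=(2.0685,0.9042) cross=24.000; C₋=(3.3542,-3.7969) cross=-24.000
  branch - wants cross < 0 → take C=(3.3542,-3.7969) (cross=-24.000)
ex = (C−B)/|BC| = (0.9708,-0.2398); ey = (0.2398,0.9708)
P = B + -0.67·ex + -3.04·ey = (-2.8793,-5.3888)

-2.88 -5.39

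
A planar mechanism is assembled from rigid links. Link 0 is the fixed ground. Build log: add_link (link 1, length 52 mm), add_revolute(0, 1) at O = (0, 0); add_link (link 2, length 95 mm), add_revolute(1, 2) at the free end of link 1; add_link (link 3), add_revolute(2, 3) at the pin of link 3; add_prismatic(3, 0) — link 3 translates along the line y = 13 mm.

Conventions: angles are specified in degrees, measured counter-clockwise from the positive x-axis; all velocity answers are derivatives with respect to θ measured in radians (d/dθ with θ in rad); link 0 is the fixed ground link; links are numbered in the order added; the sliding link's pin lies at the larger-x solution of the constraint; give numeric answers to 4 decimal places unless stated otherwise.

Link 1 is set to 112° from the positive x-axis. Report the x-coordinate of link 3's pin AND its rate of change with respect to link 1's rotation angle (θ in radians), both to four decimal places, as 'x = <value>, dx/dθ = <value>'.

geometry: r = 52 mm, L = 95 mm, e = 13 mm
crank pin P = (r cos θ, r sin θ) = (-19.479543, 48.213560)
h = r sin θ − e = 48.213560 − 13 = 35.213560
x = r cos θ + √(L² − h²) = -19.479543 + 88.232676 = 68.753133
dx/dθ = −r sin θ − h·r cos θ/√(L² − h²) (θ in radians; h = 35.213560) = -40.439297

x = 68.7531, dx/dθ = -40.4393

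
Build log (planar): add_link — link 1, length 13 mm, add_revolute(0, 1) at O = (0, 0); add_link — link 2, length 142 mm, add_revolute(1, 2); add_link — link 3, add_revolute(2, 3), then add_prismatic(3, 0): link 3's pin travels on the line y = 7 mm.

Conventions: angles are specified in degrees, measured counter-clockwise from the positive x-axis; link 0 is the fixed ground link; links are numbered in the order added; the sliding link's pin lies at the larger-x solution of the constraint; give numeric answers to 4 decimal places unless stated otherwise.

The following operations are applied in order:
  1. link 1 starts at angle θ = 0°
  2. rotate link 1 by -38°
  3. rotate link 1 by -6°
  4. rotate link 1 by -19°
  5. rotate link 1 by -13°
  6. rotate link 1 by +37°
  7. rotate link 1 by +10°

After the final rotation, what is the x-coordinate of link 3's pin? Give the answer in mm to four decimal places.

geometry: r = 13 mm, L = 142 mm, e = 7 mm; θ starts at 0°
rotate link 1 by -38°: θ ← 0° -38° = -38°
rotate link 1 by -6°: θ ← -38° -6° = -44°
rotate link 1 by -19°: θ ← -44° -19° = -63°
rotate link 1 by -13°: θ ← -63° -13° = -76°
rotate link 1 by +37°: θ ← -76° +37° = -39°
rotate link 1 by +10°: θ ← -39° +10° = -29°
crank pin P = (r cos θ, r sin θ) = (11.370056, -6.302525)
h = r sin θ − e = -6.302525 − 7 = -13.302525
x = r cos θ + √(L² − h²) = 11.370056 + 141.375538 = 152.745594

152.7456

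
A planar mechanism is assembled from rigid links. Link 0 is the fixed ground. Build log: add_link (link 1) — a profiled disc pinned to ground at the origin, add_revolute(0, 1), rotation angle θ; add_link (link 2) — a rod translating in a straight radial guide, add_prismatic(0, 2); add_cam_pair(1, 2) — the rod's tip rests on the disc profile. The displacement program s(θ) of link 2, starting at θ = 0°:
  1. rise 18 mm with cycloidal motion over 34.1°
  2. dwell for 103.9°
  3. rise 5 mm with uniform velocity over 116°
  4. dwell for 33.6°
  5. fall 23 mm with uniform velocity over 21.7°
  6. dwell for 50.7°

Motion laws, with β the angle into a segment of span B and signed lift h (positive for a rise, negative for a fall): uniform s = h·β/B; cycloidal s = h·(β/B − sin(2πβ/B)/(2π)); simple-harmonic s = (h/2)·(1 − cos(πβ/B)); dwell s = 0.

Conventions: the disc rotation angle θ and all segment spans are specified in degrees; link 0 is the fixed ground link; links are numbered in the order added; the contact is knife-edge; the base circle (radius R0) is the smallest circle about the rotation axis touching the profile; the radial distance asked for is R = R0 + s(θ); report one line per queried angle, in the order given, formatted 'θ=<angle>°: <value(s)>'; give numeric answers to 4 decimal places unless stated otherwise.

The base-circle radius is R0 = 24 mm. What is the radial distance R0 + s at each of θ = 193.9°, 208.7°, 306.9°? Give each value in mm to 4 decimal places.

seg 1 [0°–34.1°] cycloidal, h=18: full span → s += 18 → s = 18.0000
seg 2 [34.1°–138°] dwell: s stays 18.0000
seg 3 [138°–254°] uniform, h=5: θ=193.9° here. β=55.9, B=116. 5·55.9/116 = 2.4095 → s = 20.4095
seg 3 [138°–254°] uniform, h=5: θ=208.7° here. β=70.7, B=116. 5·70.7/116 = 3.0474 → s = 21.0474
seg 3 [138°–254°] uniform, h=5: full span → s += 5 → s = 23.0000
seg 4 [254°–287.6°] dwell: s stays 23.0000
seg 5 [287.6°–309.3°] uniform, h=-23: θ=306.9° here. β=19.3, B=21.7. -23·19.3/21.7 = -20.4562 → s = 2.5438
θ=193.9°: R = R0 + s = 24 + 20.4095 = 44.4095
θ=208.7°: R = R0 + s = 24 + 21.0474 = 45.0474
θ=306.9°: R = R0 + s = 24 + 2.5438 = 26.5438

θ=193.9°: 44.4095
θ=208.7°: 45.0474
θ=306.9°: 26.5438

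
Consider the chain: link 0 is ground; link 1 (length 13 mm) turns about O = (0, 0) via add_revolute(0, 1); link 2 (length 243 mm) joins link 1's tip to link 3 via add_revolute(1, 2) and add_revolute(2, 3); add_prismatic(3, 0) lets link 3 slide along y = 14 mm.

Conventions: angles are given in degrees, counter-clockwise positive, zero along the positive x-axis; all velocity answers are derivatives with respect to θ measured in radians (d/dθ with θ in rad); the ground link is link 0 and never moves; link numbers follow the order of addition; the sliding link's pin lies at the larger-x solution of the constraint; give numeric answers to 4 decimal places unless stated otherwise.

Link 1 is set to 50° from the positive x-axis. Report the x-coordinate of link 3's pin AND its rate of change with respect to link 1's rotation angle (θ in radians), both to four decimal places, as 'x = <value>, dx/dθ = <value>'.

geometry: r = 13 mm, L = 243 mm, e = 14 mm
crank pin P = (r cos θ, r sin θ) = (8.356239, 9.958578)
h = r sin θ − e = 9.958578 − 14 = -4.041422
x = r cos θ + √(L² − h²) = 8.356239 + 242.966390 = 251.322629
dx/dθ = −r sin θ − h·r cos θ/√(L² − h²) (θ in radians; h = -4.041422) = -9.819583

x = 251.3226, dx/dθ = -9.8196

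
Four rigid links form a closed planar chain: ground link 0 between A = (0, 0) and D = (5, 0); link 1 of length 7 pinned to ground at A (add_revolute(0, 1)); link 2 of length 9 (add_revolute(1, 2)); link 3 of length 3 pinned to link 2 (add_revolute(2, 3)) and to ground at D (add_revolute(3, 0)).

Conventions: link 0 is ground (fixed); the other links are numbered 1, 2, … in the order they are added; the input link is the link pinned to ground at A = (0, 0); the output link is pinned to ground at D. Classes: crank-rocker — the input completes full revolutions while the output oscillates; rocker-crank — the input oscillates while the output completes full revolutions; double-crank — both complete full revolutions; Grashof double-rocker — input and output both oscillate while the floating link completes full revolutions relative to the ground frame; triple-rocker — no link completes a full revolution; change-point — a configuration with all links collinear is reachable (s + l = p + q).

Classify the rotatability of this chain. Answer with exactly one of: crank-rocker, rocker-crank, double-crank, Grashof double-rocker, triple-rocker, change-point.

lengths: ground=5, input=7, coupler=9, output=3
sorted: s=3 (shortest), l=9 (longest), p+q=12
s + l = 12 vs p + q = 12
s + l = p + q → change-point (collinear configuration reachable)

change-point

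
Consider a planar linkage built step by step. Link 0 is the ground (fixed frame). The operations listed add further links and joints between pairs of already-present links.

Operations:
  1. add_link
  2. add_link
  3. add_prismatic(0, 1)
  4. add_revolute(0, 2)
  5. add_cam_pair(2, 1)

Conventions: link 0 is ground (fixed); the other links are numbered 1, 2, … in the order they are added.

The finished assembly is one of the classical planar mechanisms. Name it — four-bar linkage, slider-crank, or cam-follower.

links: 3 (incl. ground); joints: 1 revolute, 1 prismatic, 1 higher (cam) pair, forming one closed loop
3 links, revolute + prismatic + higher pair in one loop → cam-follower

cam-follower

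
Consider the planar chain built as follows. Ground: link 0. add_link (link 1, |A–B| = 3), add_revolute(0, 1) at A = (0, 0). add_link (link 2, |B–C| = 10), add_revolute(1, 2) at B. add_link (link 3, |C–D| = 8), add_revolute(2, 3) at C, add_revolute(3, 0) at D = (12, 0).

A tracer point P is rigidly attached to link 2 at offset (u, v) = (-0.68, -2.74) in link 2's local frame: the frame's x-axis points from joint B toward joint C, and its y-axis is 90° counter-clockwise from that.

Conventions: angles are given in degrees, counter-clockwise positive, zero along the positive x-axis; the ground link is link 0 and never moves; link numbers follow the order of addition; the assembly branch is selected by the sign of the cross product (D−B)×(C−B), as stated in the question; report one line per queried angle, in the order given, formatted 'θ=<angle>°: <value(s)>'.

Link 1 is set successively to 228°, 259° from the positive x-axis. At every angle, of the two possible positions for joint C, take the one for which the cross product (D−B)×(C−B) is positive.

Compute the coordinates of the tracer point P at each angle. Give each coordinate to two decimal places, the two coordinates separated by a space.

A=(0,0), D=(12.00,0)
θ=228°: B = A + 3.00·(cos228°, sin228°) = (-2.0074, -2.2294)
θ=228°: |BD| = 14.1837
θ=228°: circle(B,10.00) ∩ circle(D,8.00): a=8.3609, h=5.4859
θ=228°:   candidates: C₊=(5.3873,4.5025) cross=77.810; C₋=(7.1119,-6.3330) cross=-77.810
θ=228°:   branch + wants cross > 0 → take C=(5.3873,4.5025) (cross=77.810)
θ=228°: ex = (C−B)/|BC| = (0.7395,0.6732); ey = (-0.6732,0.7395)
θ=228°: P = B + -0.68·ex + -2.74·ey = (-0.6657,-4.7133)
θ=259°: B = A + 3.00·(cos259°, sin259°) = (-0.5724, -2.9449)
θ=259°: |BD| = 12.9127
θ=259°: circle(B,10.00) ∩ circle(D,8.00): a=7.8503, h=6.1945
θ=259°:   candidates: C₊=(5.6583,4.8768) cross=79.988; C₋=(8.4838,-7.1858) cross=-79.988
θ=259°:   branch + wants cross > 0 → take C=(5.6583,4.8768) (cross=79.988)
θ=259°: ex = (C−B)/|BC| = (0.6231,0.7822); ey = (-0.7822,0.6231)
θ=259°: P = B + -0.68·ex + -2.74·ey = (1.1470,-5.1840)

θ=228°: -0.67 -4.71
θ=259°: 1.15 -5.18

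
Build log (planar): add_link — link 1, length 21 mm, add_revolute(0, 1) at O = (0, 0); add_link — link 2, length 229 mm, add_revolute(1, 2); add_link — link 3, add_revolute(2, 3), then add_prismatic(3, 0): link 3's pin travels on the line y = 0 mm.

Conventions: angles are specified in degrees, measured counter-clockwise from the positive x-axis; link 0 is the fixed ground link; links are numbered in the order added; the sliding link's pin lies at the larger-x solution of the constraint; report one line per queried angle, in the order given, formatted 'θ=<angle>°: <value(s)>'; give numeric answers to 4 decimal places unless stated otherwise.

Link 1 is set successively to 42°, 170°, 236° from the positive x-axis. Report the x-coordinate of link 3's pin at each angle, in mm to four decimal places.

geometry: r = 21 mm, L = 229 mm, e = 0 mm
θ=42°: crank pin P = (r cos θ, r sin θ) = (15.606041, 14.051743)
θ=42°: h = r sin θ − e = 14.051743 − 0 = 14.051743
θ=42°: x = r cos θ + √(L² − h²) = 15.606041 + 228.568477 = 244.174518
θ=170°: crank pin P = (r cos θ, r sin θ) = (-20.680963, 3.646612)
θ=170°: h = r sin θ − e = 3.646612 − 0 = 3.646612
θ=170°: x = r cos θ + √(L² − h²) = -20.680963 + 228.970964 = 208.290001
θ=236°: crank pin P = (r cos θ, r sin θ) = (-11.743051, -17.409789)
θ=236°: h = r sin θ − e = -17.409789 − 0 = -17.409789
θ=236°: x = r cos θ + √(L² − h²) = -11.743051 + 228.337249 = 216.594198

θ=42°: 244.1745
θ=170°: 208.2900
θ=236°: 216.5942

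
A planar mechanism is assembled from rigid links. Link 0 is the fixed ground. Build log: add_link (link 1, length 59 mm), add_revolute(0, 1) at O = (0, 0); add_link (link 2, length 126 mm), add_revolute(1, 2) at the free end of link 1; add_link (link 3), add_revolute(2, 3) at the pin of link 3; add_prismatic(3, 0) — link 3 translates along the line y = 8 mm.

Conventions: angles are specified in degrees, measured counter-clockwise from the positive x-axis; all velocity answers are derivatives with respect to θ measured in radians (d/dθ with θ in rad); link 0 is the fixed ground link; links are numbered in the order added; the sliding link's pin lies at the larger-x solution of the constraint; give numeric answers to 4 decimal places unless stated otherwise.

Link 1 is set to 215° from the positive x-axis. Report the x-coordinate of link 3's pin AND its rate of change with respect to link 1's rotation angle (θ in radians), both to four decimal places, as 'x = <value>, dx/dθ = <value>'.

geometry: r = 59 mm, L = 126 mm, e = 8 mm
crank pin P = (r cos θ, r sin θ) = (-48.329971, -33.841010)
h = r sin θ − e = -33.841010 − 8 = -41.841010
x = r cos θ + √(L² − h²) = -48.329971 + 118.850031 = 70.520061
dx/dθ = −r sin θ − h·r cos θ/√(L² − h²) (θ in radians; h = -41.841010) = 16.826502

x = 70.5201, dx/dθ = 16.8265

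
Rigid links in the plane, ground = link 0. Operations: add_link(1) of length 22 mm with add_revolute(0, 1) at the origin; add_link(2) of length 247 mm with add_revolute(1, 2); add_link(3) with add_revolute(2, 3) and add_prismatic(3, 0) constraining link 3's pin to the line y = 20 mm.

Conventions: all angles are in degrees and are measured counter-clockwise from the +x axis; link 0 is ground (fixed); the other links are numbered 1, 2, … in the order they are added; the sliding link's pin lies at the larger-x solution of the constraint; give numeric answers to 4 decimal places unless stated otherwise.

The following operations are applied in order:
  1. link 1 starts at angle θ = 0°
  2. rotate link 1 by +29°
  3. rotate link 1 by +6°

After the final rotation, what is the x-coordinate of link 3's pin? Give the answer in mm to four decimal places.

geometry: r = 22 mm, L = 247 mm, e = 20 mm; θ starts at 0°
rotate link 1 by +29°: θ ← 0° +29° = 29°
rotate link 1 by +6°: θ ← 29° +6° = 35°
crank pin P = (r cos θ, r sin θ) = (18.021345, 12.618682)
h = r sin θ − e = 12.618682 − 20 = -7.381318
x = r cos θ + √(L² − h²) = 18.021345 + 246.889684 = 264.911029

264.9110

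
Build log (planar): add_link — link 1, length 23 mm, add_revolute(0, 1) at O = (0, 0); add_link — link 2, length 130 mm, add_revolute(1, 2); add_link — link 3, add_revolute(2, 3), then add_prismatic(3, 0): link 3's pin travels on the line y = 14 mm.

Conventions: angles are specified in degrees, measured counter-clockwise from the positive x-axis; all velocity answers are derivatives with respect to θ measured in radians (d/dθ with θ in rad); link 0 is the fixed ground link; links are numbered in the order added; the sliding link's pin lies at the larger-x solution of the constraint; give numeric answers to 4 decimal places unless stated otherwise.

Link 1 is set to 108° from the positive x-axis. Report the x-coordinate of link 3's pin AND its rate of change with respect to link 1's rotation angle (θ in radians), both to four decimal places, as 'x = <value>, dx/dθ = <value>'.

geometry: r = 23 mm, L = 130 mm, e = 14 mm
crank pin P = (r cos θ, r sin θ) = (-7.107391, 21.874300)
h = r sin θ − e = 21.874300 − 14 = 7.874300
x = r cos θ + √(L² − h²) = -7.107391 + 129.761302 = 122.653911
dx/dθ = −r sin θ − h·r cos θ/√(L² − h²) (θ in radians; h = 7.874300) = -21.443002

x = 122.6539, dx/dθ = -21.4430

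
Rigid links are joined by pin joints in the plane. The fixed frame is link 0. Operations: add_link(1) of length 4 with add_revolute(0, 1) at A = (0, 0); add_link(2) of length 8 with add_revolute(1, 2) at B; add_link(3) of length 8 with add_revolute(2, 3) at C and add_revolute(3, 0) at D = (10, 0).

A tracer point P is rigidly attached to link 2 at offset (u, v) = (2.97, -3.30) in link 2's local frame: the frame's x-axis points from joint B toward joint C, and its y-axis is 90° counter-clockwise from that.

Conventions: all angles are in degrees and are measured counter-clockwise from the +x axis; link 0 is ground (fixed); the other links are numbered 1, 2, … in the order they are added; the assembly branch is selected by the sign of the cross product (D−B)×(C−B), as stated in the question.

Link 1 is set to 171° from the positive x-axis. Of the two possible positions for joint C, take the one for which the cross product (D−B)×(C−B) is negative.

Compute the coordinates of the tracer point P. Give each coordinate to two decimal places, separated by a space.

A=(0,0), D=(10.00,0)
B = A + 4.00·(cos171°, sin171°) = (-3.9508, 0.6257)
|BD| = 13.9648
circle(B,8.00) ∩ circle(D,8.00): a=6.9824, h=3.9046
  candidates: C₊=(3.1996,4.2136) cross=54.527; C₋=(2.8497,-3.5879) cross=-54.527
  branch - wants cross < 0 → take C=(2.8497,-3.5879) (cross=-54.527)
ex = (C−B)/|BC| = (0.8501,-0.5267); ey = (0.5267,0.8501)
P = B + 2.97·ex + -3.30·ey = (-3.1642,-3.7437)

-3.16 -3.74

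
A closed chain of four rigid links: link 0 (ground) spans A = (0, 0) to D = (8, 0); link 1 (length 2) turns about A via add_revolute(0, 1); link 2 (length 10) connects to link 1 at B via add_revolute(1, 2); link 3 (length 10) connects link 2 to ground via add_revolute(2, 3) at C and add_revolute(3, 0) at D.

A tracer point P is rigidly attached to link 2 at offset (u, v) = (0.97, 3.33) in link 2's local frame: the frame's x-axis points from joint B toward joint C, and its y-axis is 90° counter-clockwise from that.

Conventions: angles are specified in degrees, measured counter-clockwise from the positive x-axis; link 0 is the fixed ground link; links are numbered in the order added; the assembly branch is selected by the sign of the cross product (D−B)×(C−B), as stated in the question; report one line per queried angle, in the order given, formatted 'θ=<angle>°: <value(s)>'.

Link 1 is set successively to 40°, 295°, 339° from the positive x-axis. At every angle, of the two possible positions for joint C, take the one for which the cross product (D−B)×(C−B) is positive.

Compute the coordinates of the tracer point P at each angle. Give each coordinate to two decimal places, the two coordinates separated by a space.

A=(0,0), D=(8.00,0)
θ=40°: B = A + 2.00·(cos40°, sin40°) = (1.5321, 1.2856)
θ=40°: |BD| = 6.5944
θ=40°: circle(B,10.00) ∩ circle(D,10.00): a=3.2972, h=9.4408
θ=40°:   candidates: C₊=(6.6065,9.9024) cross=62.257; C₋=(2.9256,-8.6169) cross=-62.257
θ=40°:   branch + wants cross > 0 → take C=(6.6065,9.9024) (cross=62.257)
θ=40°: ex = (C−B)/|BC| = (0.5074,0.8617); ey = (-0.8617,0.5074)
θ=40°: P = B + 0.97·ex + 3.33·ey = (-0.8451,3.8112)
θ=295°: B = A + 2.00·(cos295°, sin295°) = (0.8452, -1.8126)
θ=295°: |BD| = 7.3808
θ=295°: circle(B,10.00) ∩ circle(D,10.00): a=3.6904, h=9.2941
θ=295°:   candidates: C₊=(2.1401,8.1032) cross=68.598; C₋=(6.7051,-9.9158) cross=-68.598
θ=295°:   branch + wants cross > 0 → take C=(2.1401,8.1032) (cross=68.598)
θ=295°: ex = (C−B)/|BC| = (0.1295,0.9916); ey = (-0.9916,0.1295)
θ=295°: P = B + 0.97·ex + 3.33·ey = (-2.3311,-0.4196)
θ=339°: B = A + 2.00·(cos339°, sin339°) = (1.8672, -0.7167)
θ=339°: |BD| = 6.1746
θ=339°: circle(B,10.00) ∩ circle(D,10.00): a=3.0873, h=9.5115
θ=339°:   candidates: C₊=(3.8295,9.0888) cross=58.730; C₋=(6.0377,-9.8056) cross=-58.730
θ=339°:   branch + wants cross > 0 → take C=(3.8295,9.0888) (cross=58.730)
θ=339°: ex = (C−B)/|BC| = (0.1962,0.9806); ey = (-0.9806,0.1962)
θ=339°: P = B + 0.97·ex + 3.33·ey = (-1.2077,0.8879)

θ=40°: -0.85 3.81
θ=295°: -2.33 -0.42
θ=339°: -1.21 0.89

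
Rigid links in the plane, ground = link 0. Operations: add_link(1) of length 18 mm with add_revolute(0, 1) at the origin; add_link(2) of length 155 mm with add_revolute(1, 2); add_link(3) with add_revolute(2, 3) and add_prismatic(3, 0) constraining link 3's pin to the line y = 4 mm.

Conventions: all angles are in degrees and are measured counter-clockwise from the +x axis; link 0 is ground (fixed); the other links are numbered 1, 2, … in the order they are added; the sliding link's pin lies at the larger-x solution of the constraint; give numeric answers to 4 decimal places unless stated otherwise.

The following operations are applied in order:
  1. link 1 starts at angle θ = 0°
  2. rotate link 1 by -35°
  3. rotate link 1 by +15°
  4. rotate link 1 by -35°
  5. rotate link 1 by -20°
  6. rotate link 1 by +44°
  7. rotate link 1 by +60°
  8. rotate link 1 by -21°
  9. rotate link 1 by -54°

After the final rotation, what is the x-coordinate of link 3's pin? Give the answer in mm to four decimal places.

geometry: r = 18 mm, L = 155 mm, e = 4 mm; θ starts at 0°
rotate link 1 by -35°: θ ← 0° -35° = -35°
rotate link 1 by +15°: θ ← -35° +15° = -20°
rotate link 1 by -35°: θ ← -20° -35° = -55°
rotate link 1 by -20°: θ ← -55° -20° = -75°
rotate link 1 by +44°: θ ← -75° +44° = -31°
rotate link 1 by +60°: θ ← -31° +60° = 29°
rotate link 1 by -21°: θ ← 29° -21° = 8°
rotate link 1 by -54°: θ ← 8° -54° = -46°
crank pin P = (r cos θ, r sin θ) = (12.503851, -12.948116)
h = r sin θ − e = -12.948116 − 4 = -16.948116
x = r cos θ + √(L² − h²) = 12.503851 + 154.070638 = 166.574488

166.5745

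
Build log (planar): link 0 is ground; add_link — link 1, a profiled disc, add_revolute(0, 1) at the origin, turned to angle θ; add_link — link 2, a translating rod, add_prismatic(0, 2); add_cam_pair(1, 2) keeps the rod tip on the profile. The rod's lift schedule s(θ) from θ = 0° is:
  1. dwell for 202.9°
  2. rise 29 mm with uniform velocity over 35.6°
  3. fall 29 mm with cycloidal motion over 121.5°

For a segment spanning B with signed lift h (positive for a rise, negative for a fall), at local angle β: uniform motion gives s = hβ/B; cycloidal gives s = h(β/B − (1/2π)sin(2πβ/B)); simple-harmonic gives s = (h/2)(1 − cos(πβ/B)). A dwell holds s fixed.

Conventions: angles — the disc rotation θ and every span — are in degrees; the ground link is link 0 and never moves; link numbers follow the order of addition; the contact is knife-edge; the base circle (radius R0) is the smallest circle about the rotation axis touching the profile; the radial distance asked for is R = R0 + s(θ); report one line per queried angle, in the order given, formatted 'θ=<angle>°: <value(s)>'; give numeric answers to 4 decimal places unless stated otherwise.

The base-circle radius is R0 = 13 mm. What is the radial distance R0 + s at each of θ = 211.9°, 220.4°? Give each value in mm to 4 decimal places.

seg 1 [0°–202.9°] dwell: s stays 0.0000
seg 2 [202.9°–238.5°] uniform, h=29: θ=211.9° here. β=9, B=35.6. 29·9/35.6 = 7.3315 → s = 7.3315
seg 2 [202.9°–238.5°] uniform, h=29: θ=220.4° here. β=17.5, B=35.6. 29·17.5/35.6 = 14.2556 → s = 14.2556
θ=211.9°: R = R0 + s = 13 + 7.3315 = 20.3315
θ=220.4°: R = R0 + s = 13 + 14.2556 = 27.2556

θ=211.9°: 20.3315
θ=220.4°: 27.2556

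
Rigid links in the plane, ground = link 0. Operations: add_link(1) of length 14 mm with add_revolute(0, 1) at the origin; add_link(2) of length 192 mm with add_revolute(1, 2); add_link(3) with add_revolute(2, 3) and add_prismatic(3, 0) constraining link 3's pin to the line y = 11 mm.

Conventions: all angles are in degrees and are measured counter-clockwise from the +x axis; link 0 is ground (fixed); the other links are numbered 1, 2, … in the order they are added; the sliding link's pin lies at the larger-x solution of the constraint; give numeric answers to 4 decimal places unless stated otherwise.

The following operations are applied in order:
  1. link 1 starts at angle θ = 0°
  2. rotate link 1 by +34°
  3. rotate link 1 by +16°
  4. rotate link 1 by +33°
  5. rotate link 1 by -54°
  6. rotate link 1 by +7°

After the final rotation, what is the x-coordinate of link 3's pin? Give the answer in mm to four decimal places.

geometry: r = 14 mm, L = 192 mm, e = 11 mm; θ starts at 0°
rotate link 1 by +34°: θ ← 0° +34° = 34°
rotate link 1 by +16°: θ ← 34° +16° = 50°
rotate link 1 by +33°: θ ← 50° +33° = 83°
rotate link 1 by -54°: θ ← 83° -54° = 29°
rotate link 1 by +7°: θ ← 29° +7° = 36°
crank pin P = (r cos θ, r sin θ) = (11.326238, 8.228994)
h = r sin θ − e = 8.228994 − 11 = -2.771006
x = r cos θ + √(L² − h²) = 11.326238 + 191.980003 = 203.306241

203.3062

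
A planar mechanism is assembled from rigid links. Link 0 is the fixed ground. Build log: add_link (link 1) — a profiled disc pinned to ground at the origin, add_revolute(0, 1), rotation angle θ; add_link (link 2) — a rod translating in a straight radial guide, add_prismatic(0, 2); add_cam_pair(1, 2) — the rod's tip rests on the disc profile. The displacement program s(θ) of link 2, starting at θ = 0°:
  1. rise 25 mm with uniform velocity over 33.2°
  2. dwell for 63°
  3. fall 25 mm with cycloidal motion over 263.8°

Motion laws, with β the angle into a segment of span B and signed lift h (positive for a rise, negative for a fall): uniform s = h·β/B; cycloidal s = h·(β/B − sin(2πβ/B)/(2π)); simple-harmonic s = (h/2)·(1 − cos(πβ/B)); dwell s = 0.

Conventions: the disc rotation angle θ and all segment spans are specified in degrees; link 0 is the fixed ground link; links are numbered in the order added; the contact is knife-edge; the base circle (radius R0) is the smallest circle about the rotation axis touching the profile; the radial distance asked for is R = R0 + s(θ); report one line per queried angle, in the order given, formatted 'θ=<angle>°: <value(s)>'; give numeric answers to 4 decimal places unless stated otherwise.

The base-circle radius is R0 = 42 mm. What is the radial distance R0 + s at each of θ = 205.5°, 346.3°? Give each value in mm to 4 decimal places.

seg 1 [0°–33.2°] uniform, h=25: full span → s += 25 → s = 25.0000
seg 2 [33.2°–96.2°] dwell: s stays 25.0000
seg 3 [96.2°–360°] cycloidal, h=-25: θ=205.5° here. β=109.3, B=263.8. -25·(0.4143 − sin(2π·0.4143)/(2π)) = -8.3184 → s = 16.6816
seg 3 [96.2°–360°] cycloidal, h=-25: θ=346.3° here. β=250.1, B=263.8. -25·(0.9481 − sin(2π·0.9481)/(2π)) = -24.9771 → s = 0.0229
θ=205.5°: R = R0 + s = 42 + 16.6816 = 58.6816
θ=346.3°: R = R0 + s = 42 + 0.0229 = 42.0229

θ=205.5°: 58.6816
θ=346.3°: 42.0229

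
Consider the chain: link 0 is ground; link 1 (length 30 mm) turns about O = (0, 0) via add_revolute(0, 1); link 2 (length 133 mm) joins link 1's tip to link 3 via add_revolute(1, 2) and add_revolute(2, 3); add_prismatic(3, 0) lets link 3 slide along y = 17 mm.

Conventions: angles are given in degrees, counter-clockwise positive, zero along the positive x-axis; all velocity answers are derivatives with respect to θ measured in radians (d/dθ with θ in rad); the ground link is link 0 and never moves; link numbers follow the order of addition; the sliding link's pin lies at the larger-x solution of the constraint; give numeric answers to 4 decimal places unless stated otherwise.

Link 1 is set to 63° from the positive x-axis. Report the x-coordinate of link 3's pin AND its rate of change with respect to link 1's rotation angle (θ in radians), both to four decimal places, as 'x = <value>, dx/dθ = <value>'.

geometry: r = 30 mm, L = 133 mm, e = 17 mm
crank pin P = (r cos θ, r sin θ) = (13.619715, 26.730196)
h = r sin θ − e = 26.730196 − 17 = 9.730196
x = r cos θ + √(L² − h²) = 13.619715 + 132.643595 = 146.263310
dx/dθ = −r sin θ − h·r cos θ/√(L² − h²) (θ in radians; h = 9.730196) = -27.729283

x = 146.2633, dx/dθ = -27.7293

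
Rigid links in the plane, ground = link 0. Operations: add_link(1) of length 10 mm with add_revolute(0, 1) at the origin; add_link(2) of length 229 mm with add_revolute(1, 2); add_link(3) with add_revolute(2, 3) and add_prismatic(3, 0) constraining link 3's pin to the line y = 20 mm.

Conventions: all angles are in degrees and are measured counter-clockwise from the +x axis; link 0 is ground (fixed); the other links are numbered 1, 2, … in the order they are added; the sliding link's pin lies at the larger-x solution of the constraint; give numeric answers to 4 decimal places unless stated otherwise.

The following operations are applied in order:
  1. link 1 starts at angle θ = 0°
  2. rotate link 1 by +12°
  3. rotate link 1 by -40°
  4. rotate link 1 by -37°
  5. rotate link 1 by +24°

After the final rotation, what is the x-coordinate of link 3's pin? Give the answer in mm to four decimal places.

geometry: r = 10 mm, L = 229 mm, e = 20 mm; θ starts at 0°
rotate link 1 by +12°: θ ← 0° +12° = 12°
rotate link 1 by -40°: θ ← 12° -40° = -28°
rotate link 1 by -37°: θ ← -28° -37° = -65°
rotate link 1 by +24°: θ ← -65° +24° = -41°
crank pin P = (r cos θ, r sin θ) = (7.547096, -6.560590)
h = r sin θ − e = -6.560590 − 20 = -26.560590
x = r cos θ + √(L² − h²) = 7.547096 + 227.454468 = 235.001564

235.0016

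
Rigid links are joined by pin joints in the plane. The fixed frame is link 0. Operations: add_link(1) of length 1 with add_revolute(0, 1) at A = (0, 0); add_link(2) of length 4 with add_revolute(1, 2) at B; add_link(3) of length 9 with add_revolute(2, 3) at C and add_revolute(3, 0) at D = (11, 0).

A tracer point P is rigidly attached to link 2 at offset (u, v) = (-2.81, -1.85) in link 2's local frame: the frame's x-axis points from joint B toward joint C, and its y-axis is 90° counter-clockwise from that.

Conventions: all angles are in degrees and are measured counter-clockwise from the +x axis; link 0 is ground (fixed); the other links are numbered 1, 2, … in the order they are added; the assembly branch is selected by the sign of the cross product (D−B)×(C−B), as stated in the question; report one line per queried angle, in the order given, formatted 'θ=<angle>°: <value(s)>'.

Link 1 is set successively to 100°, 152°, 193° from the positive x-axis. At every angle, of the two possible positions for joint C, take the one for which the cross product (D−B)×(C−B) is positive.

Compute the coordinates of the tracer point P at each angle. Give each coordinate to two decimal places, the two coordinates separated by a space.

A=(0,0), D=(11.00,0)
θ=100°: B = A + 1.00·(cos100°, sin100°) = (-0.1736, 0.9848)
θ=100°: |BD| = 11.2170
θ=100°: circle(B,4.00) ∩ circle(D,9.00): a=2.7111, h=2.9411
θ=100°:   candidates: C₊=(2.7852,3.6765) cross=32.990; C₋=(2.2687,-2.1830) cross=-32.990
θ=100°:   branch + wants cross > 0 → take C=(2.7852,3.6765) (cross=32.990)
θ=100°: ex = (C−B)/|BC| = (0.7397,0.6729); ey = (-0.6729,0.7397)
θ=100°: P = B + -2.81·ex + -1.85·ey = (-1.0073,-2.2746)
θ=152°: B = A + 1.00·(cos152°, sin152°) = (-0.8829, 0.4695)
θ=152°: |BD| = 11.8922
θ=152°: circle(B,4.00) ∩ circle(D,9.00): a=3.2132, h=2.3823
θ=152°:   candidates: C₊=(2.4218,2.7230) cross=28.330; C₋=(2.2337,-2.0378) cross=-28.330
θ=152°:   branch + wants cross > 0 → take C=(2.4218,2.7230) (cross=28.330)
θ=152°: ex = (C−B)/|BC| = (0.8262,0.5634); ey = (-0.5634,0.8262)
θ=152°: P = B + -2.81·ex + -1.85·ey = (-2.1623,-2.6421)
θ=193°: B = A + 1.00·(cos193°, sin193°) = (-0.9744, -0.2250)
θ=193°: |BD| = 11.9765
θ=193°: circle(B,4.00) ∩ circle(D,9.00): a=3.2746, h=2.2972
θ=193°:   candidates: C₊=(2.2565,2.1333) cross=27.512; C₋=(2.3428,-2.4602) cross=-27.512
θ=193°:   branch + wants cross > 0 → take C=(2.2565,2.1333) (cross=27.512)
θ=193°: ex = (C−B)/|BC| = (0.8077,0.5896); ey = (-0.5896,0.8077)
θ=193°: P = B + -2.81·ex + -1.85·ey = (-2.1533,-3.3759)

θ=100°: -1.01 -2.27
θ=152°: -2.16 -2.64
θ=193°: -2.15 -3.38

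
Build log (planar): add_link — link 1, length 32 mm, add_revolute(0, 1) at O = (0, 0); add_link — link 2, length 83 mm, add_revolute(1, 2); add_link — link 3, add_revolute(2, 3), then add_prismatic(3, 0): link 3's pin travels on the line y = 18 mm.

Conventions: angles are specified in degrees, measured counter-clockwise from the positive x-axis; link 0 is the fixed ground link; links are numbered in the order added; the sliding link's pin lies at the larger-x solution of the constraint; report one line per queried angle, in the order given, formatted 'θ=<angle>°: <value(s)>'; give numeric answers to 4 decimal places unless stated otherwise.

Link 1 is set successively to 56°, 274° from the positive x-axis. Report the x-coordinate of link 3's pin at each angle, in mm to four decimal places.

geometry: r = 32 mm, L = 83 mm, e = 18 mm
θ=56°: crank pin P = (r cos θ, r sin θ) = (17.894173, 26.529202)
θ=56°: h = r sin θ − e = 26.529202 − 18 = 8.529202
θ=56°: x = r cos θ + √(L² − h²) = 17.894173 + 82.560600 = 100.454773
θ=274°: crank pin P = (r cos θ, r sin θ) = (2.232207, -31.922050)
θ=274°: h = r sin θ − e = -31.922050 − 18 = -49.922050
θ=274°: x = r cos θ + √(L² − h²) = 2.232207 + 66.308287 = 68.540494

θ=56°: 100.4548
θ=274°: 68.5405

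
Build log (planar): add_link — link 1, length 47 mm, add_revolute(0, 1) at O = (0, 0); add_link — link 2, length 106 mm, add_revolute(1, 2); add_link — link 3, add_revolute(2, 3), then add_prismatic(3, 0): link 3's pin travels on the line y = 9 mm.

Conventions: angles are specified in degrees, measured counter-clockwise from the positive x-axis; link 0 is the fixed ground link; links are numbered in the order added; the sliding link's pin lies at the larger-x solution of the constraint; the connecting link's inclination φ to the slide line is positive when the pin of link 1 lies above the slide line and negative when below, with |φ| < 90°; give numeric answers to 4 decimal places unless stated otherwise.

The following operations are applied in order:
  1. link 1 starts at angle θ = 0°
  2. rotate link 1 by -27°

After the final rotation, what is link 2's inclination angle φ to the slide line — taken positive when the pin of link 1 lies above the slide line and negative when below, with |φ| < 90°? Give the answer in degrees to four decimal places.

geometry: r = 47 mm, L = 106 mm, e = 9 mm; θ starts at 0°
rotate link 1 by -27°: θ ← 0° -27° = -27°
h = r sin θ − e = -21.337553 − 9 = -30.337553
sin φ = h / L = -30.337553 / 106 = -0.28620333
φ = arcsin(-0.28620333) = -16.630791°

-16.6308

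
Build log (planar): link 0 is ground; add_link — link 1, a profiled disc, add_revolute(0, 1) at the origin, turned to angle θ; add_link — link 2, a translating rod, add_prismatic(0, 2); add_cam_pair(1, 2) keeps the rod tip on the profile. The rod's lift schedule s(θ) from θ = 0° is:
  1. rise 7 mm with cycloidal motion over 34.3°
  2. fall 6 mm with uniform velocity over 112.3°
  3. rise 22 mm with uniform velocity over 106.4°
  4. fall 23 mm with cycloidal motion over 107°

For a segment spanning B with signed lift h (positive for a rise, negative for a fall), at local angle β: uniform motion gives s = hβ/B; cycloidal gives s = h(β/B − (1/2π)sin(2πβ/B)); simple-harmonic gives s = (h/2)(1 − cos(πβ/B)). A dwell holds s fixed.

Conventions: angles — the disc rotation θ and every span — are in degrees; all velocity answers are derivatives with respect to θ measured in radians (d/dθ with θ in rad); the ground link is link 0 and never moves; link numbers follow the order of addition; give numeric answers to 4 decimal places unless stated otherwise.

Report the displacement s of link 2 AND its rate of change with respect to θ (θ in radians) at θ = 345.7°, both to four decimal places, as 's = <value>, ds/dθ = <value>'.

seg 1 [0°–34.3°] cycloidal, h=7: full span → s += 7 → s = 7.0000
seg 2 [34.3°–146.6°] uniform, h=-6: full span → s += -6 → s = 1.0000
seg 3 [146.6°–253°] uniform, h=22: full span → s += 22 → s = 23.0000
seg 4 [253°–360°] cycloidal, h=-23: θ=345.7° here. β=92.7, B=107. -23·(0.8664 − sin(2π·0.8664)/(2π)) = -22.6513 → s = 0.3487
velocity in seg [253°–360°] (cycloidal), θ in radians: β = 92.7° = 1.6179 rad, B = 107° = 1.8675 rad; ds/dθ = (h/B)(1 − cos(2πβ/B)) = ((-23)/1.8675)(1 − cos(2π·0.8664)) = -4.092890 mm/rad

s = 0.3487, ds/dθ = -4.0929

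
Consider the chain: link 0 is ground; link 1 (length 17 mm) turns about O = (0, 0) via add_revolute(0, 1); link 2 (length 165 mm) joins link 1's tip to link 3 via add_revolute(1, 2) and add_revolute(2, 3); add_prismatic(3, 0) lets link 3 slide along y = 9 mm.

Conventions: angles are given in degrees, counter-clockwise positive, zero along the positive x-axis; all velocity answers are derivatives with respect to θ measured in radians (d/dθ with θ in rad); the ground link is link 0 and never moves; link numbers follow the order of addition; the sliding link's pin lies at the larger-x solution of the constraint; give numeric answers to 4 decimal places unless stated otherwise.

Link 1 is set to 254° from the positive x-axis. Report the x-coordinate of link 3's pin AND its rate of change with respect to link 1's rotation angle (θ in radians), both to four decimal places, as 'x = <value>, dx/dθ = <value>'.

geometry: r = 17 mm, L = 165 mm, e = 9 mm
crank pin P = (r cos θ, r sin θ) = (-4.685835, -16.341449)
h = r sin θ − e = -16.341449 − 9 = -25.341449
x = r cos θ + √(L² − h²) = -4.685835 + 163.042359 = 158.356524
dx/dθ = −r sin θ − h·r cos θ/√(L² − h²) (θ in radians; h = -25.341449) = 15.613136

x = 158.3565, dx/dθ = 15.6131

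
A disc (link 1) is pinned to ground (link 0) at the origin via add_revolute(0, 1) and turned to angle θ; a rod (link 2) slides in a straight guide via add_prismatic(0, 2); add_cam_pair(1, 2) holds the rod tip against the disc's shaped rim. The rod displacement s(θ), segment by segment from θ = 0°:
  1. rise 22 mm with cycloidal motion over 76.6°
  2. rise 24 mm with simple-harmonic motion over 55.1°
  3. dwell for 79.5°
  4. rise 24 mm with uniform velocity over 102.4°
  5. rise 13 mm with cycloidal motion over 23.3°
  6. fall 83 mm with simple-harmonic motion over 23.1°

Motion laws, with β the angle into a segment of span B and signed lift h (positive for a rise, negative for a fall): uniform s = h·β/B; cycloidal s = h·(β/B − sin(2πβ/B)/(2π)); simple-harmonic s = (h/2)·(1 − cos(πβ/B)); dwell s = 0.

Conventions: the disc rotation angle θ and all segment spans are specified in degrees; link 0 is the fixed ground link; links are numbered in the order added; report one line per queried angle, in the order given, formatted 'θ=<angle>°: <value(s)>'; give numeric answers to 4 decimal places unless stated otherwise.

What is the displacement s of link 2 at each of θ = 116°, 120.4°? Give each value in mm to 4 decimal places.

segment 1 (0° to 76.6°, cycloidal, h = 22) is passed completely: s = 0.0000 + (22) = 22.0000
θ = 116° falls in segment 2 (76.6° to 131.7°, simple-harmonic, h = 24): β = 116 − 76.6 = 39.4°, B = 55.1°; Δs = 24/2·(1 − cos(π·0.7151)) = 19.5048; s = 22.0000 + 19.5048 = 41.5048
θ = 120.4° falls in segment 2 (76.6° to 131.7°, simple-harmonic, h = 24): β = 120.4 − 76.6 = 43.8°, B = 55.1°; Δs = 24/2·(1 − cos(π·0.7949)) = 21.5944; s = 22.0000 + 21.5944 = 43.5944

θ=116°: 41.5048
θ=120.4°: 43.5944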